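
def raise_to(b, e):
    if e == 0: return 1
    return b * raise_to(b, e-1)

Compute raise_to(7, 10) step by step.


raise_to(7, 10)
= 7 * raise_to(7, 9)
= 7 * 7 * raise_to(7, 8)
= 7 * 7 * 7 * raise_to(7, 7)
= 7 * 7 * 7 * 7 * raise_to(7, 6)
= 7 * 7 * 7 * 7 * 7 * raise_to(7, 5)
= 7 * 7 * 7 * 7 * 7 * 7 * raise_to(7, 4)
= 7 * 7 * 7 * 7 * 7 * 7 * 7 * raise_to(7, 3)
= 7 * 7 * 7 * 7 * 7 * 7 * 7 * 7 * raise_to(7, 2)
= 7 * 7 * 7 * 7 * 7 * 7 * 7 * 7 * 7 * raise_to(7, 1)
= 7 * 7 * 7 * 7 * 7 * 7 * 7 * 7 * 7 * 7 * raise_to(7, 0)
= 7 * 7 * 7 * 7 * 7 * 7 * 7 * 7 * 7 * 7 * 1
= 282475249

282475249


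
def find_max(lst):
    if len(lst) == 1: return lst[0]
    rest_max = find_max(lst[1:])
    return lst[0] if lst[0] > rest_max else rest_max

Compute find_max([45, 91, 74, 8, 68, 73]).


find_max([45, 91, 74, 8, 68, 73]): compare 45 with find_max([91, 74, 8, 68, 73])
find_max([91, 74, 8, 68, 73]): compare 91 with find_max([74, 8, 68, 73])
find_max([74, 8, 68, 73]): compare 74 with find_max([8, 68, 73])
find_max([8, 68, 73]): compare 8 with find_max([68, 73])
find_max([68, 73]): compare 68 with find_max([73])
find_max([73]) = 73  (base case)
Compare 68 with 73 -> 73
Compare 8 with 73 -> 73
Compare 74 with 73 -> 74
Compare 91 with 74 -> 91
Compare 45 with 91 -> 91

91


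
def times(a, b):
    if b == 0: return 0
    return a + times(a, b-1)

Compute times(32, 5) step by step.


times(32, 5) = 32 + times(32, 4)
times(32, 4) = 32 + times(32, 3)
times(32, 3) = 32 + times(32, 2)
times(32, 2) = 32 + times(32, 1)
times(32, 1) = 32 + times(32, 0)
times(32, 0) = 0  (base case)
Total: 32 + 32 + 32 + 32 + 32 + 0 = 160

160


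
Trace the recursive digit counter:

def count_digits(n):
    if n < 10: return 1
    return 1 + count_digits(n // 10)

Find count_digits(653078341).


count_digits(653078341) = 1 + count_digits(65307834)
count_digits(65307834) = 1 + count_digits(6530783)
count_digits(6530783) = 1 + count_digits(653078)
count_digits(653078) = 1 + count_digits(65307)
count_digits(65307) = 1 + count_digits(6530)
count_digits(6530) = 1 + count_digits(653)
count_digits(653) = 1 + count_digits(65)
count_digits(65) = 1 + count_digits(6)
count_digits(6) = 1  (base case: 6 < 10)
Unwinding: 1 + 1 + 1 + 1 + 1 + 1 + 1 + 1 + 1 = 9

9


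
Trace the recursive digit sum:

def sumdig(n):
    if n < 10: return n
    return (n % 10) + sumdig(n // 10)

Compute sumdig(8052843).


sumdig(8052843) = 3 + sumdig(805284)
sumdig(805284) = 4 + sumdig(80528)
sumdig(80528) = 8 + sumdig(8052)
sumdig(8052) = 2 + sumdig(805)
sumdig(805) = 5 + sumdig(80)
sumdig(80) = 0 + sumdig(8)
sumdig(8) = 8  (base case)
Total: 3 + 4 + 8 + 2 + 5 + 0 + 8 = 30

30


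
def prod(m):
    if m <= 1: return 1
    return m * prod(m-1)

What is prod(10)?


prod(10)
= 10 * prod(9)
= 10 * 9 * prod(8)
= 10 * 9 * 8 * prod(7)
= 10 * 9 * 8 * 7 * prod(6)
= 10 * 9 * 8 * 7 * 6 * prod(5)
= 10 * 9 * 8 * 7 * 6 * 5 * prod(4)
= 10 * 9 * 8 * 7 * 6 * 5 * 4 * prod(3)
= 10 * 9 * 8 * 7 * 6 * 5 * 4 * 3 * prod(2)
= 10 * 9 * 8 * 7 * 6 * 5 * 4 * 3 * 2 * prod(1)
= 10 * 9 * 8 * 7 * 6 * 5 * 4 * 3 * 2 * 1
= 3628800

3628800


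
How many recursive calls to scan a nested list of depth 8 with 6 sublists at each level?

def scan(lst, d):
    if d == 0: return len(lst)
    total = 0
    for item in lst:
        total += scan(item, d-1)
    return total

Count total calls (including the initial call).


At depth 0 (root): 1 call
At depth 1: each of 1 parents calls scan on 6 children = 6 calls
At depth 2: each of 6 parents calls scan on 6 children = 36 calls
At depth 3: each of 36 parents calls scan on 6 children = 216 calls
At depth 4: each of 216 parents calls scan on 6 children = 1296 calls
At depth 5: each of 1296 parents calls scan on 6 children = 7776 calls
At depth 6: each of 7776 parents calls scan on 6 children = 46656 calls
At depth 7: each of 46656 parents calls scan on 6 children = 279936 calls
At depth 8: each of 279936 parents calls scan on 6 children = 1679616 calls
Total: 1 + 6 + 36 + 216 + 1296 + 7776 + 46656 + 279936 + 1679616 = 2015539

2015539


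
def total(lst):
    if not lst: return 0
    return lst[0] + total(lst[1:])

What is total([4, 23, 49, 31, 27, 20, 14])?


total([4, 23, 49, 31, 27, 20, 14]) = 4 + total([23, 49, 31, 27, 20, 14])
total([23, 49, 31, 27, 20, 14]) = 23 + total([49, 31, 27, 20, 14])
total([49, 31, 27, 20, 14]) = 49 + total([31, 27, 20, 14])
total([31, 27, 20, 14]) = 31 + total([27, 20, 14])
total([27, 20, 14]) = 27 + total([20, 14])
total([20, 14]) = 20 + total([14])
total([14]) = 14 + total([])
total([]) = 0  (base case)
Total: 4 + 23 + 49 + 31 + 27 + 20 + 14 + 0 = 168

168


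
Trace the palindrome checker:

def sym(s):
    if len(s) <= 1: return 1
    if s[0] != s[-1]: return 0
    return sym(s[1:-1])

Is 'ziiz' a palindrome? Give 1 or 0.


sym('ziiz'): s[0]='z' == s[-1]='z' -> check sym('ii')
sym('ii'): s[0]='i' == s[-1]='i' -> check sym('')
sym(''): len <= 1 -> return 1  (base case)
Result: 1 (palindrome)

1


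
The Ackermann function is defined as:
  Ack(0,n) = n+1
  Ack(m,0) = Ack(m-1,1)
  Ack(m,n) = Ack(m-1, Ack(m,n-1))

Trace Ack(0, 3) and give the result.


Ack(0, 3) = 4
Result: Ack(0, 3) = 4

4


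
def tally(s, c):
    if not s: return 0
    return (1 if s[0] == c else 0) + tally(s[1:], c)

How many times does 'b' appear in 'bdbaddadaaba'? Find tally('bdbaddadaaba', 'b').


s[0]='b' == 'b' -> 1
s[0]='d' != 'b' -> 0
s[0]='b' == 'b' -> 1
s[0]='a' != 'b' -> 0
s[0]='d' != 'b' -> 0
s[0]='d' != 'b' -> 0
s[0]='a' != 'b' -> 0
s[0]='d' != 'b' -> 0
s[0]='a' != 'b' -> 0
s[0]='a' != 'b' -> 0
s[0]='b' == 'b' -> 1
s[0]='a' != 'b' -> 0
Sum: 1 + 0 + 1 + 0 + 0 + 0 + 0 + 0 + 0 + 0 + 1 + 0 = 3

3


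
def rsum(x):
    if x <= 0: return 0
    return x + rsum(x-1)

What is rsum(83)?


rsum(83)
= 83 + 82 + 81 + 80 + 79 + 78 + 77 + 76 + 75 + 74 + 73 + 72 + 71 + 70 + 69 + 68 + 67 + 66 + 65 + 64 + 63 + 62 + 61 + 60 + 59 + 58 + 57 + 56 + 55 + 54 + 53 + 52 + 51 + 50 + 49 + 48 + 47 + 46 + 45 + 44 + 43 + 42 + 41 + 40 + 39 + 38 + 37 + 36 + 35 + 34 + 33 + 32 + 31 + 30 + 29 + 28 + 27 + 26 + 25 + 24 + 23 + 22 + 21 + 20 + 19 + 18 + 17 + 16 + 15 + 14 + 13 + 12 + 11 + 10 + 9 + 8 + 7 + 6 + 5 + 4 + 3 + 2 + 1 + rsum(0)
= 83 + 82 + 81 + 80 + 79 + 78 + 77 + 76 + 75 + 74 + 73 + 72 + 71 + 70 + 69 + 68 + 67 + 66 + 65 + 64 + 63 + 62 + 61 + 60 + 59 + 58 + 57 + 56 + 55 + 54 + 53 + 52 + 51 + 50 + 49 + 48 + 47 + 46 + 45 + 44 + 43 + 42 + 41 + 40 + 39 + 38 + 37 + 36 + 35 + 34 + 33 + 32 + 31 + 30 + 29 + 28 + 27 + 26 + 25 + 24 + 23 + 22 + 21 + 20 + 19 + 18 + 17 + 16 + 15 + 14 + 13 + 12 + 11 + 10 + 9 + 8 + 7 + 6 + 5 + 4 + 3 + 2 + 1 + 0
= 3486

3486


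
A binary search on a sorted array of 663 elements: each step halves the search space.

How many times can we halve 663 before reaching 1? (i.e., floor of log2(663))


663 / 2 = 331
331 / 2 = 165
165 / 2 = 82
82 / 2 = 41
41 / 2 = 20
20 / 2 = 10
10 / 2 = 5
5 / 2 = 2
2 / 2 = 1
Reached 1 after 9 halvings

9


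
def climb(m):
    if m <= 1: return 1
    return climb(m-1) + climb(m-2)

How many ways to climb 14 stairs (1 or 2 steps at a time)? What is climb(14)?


Building up from base cases:
climb(0) = 1
climb(1) = 1
climb(2) = climb(1) + climb(0) = 1 + 1 = 2
climb(3) = climb(2) + climb(1) = 2 + 1 = 3
climb(4) = climb(3) + climb(2) = 3 + 2 = 5
climb(5) = climb(4) + climb(3) = 5 + 3 = 8
climb(6) = climb(5) + climb(4) = 8 + 5 = 13
climb(7) = climb(6) + climb(5) = 13 + 8 = 21
climb(8) = climb(7) + climb(6) = 21 + 13 = 34
climb(9) = climb(8) + climb(7) = 34 + 21 = 55
climb(10) = climb(9) + climb(8) = 55 + 34 = 89
climb(11) = climb(10) + climb(9) = 89 + 55 = 144
climb(12) = climb(11) + climb(10) = 144 + 89 = 233
climb(13) = climb(12) + climb(11) = 233 + 144 = 377
climb(14) = climb(13) + climb(12) = 377 + 233 = 610

610


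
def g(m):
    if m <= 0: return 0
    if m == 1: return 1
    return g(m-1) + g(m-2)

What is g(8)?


Computing g(8) bottom-up:
g(0) = 0
g(1) = 1
g(2) = g(1) + g(0) = 1 + 0 = 1
g(3) = g(2) + g(1) = 1 + 1 = 2
g(4) = g(3) + g(2) = 2 + 1 = 3
g(5) = g(4) + g(3) = 3 + 2 = 5
g(6) = g(5) + g(4) = 5 + 3 = 8
g(7) = g(6) + g(5) = 8 + 5 = 13
g(8) = g(7) + g(6) = 13 + 8 = 21

21


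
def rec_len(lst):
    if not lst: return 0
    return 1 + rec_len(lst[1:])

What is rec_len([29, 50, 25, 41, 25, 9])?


rec_len([29, 50, 25, 41, 25, 9]) = 1 + rec_len([50, 25, 41, 25, 9])
rec_len([50, 25, 41, 25, 9]) = 1 + rec_len([25, 41, 25, 9])
rec_len([25, 41, 25, 9]) = 1 + rec_len([41, 25, 9])
rec_len([41, 25, 9]) = 1 + rec_len([25, 9])
rec_len([25, 9]) = 1 + rec_len([9])
rec_len([9]) = 1 + rec_len([])
rec_len([]) = 0  (base case)
Unwinding: 1 + 1 + 1 + 1 + 1 + 1 + 0 = 6

6


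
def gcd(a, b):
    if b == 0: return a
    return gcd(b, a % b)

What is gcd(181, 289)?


gcd(181, 289) = gcd(289, 181)
gcd(289, 181) = gcd(181, 108)
gcd(181, 108) = gcd(108, 73)
gcd(108, 73) = gcd(73, 35)
gcd(73, 35) = gcd(35, 3)
gcd(35, 3) = gcd(3, 2)
gcd(3, 2) = gcd(2, 1)
gcd(2, 1) = gcd(1, 0)
gcd(1, 0) = 1  (base case)

1


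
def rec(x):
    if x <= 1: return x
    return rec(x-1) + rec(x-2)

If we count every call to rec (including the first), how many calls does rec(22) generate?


Let C(n) = total calls for rec(n)
C(0) = 1, C(1) = 1
C(2) = 1 + C(1) + C(0) = 1 + 1 + 1 = 3
C(3) = 1 + C(2) + C(1) = 1 + 3 + 1 = 5
C(4) = 1 + C(3) + C(2) = 1 + 5 + 3 = 9
C(5) = 1 + C(4) + C(3) = 1 + 9 + 5 = 15
C(6) = 1 + C(5) + C(4) = 1 + 15 + 9 = 25
C(7) = 1 + C(6) + C(5) = 1 + 25 + 15 = 41
C(8) = 1 + C(7) + C(6) = 1 + 41 + 25 = 67
C(9) = 1 + C(8) + C(7) = 1 + 67 + 41 = 109
C(10) = 1 + C(9) + C(8) = 1 + 109 + 67 = 177
C(11) = 1 + C(10) + C(9) = 1 + 177 + 109 = 287
C(12) = 1 + C(11) + C(10) = 1 + 287 + 177 = 465
C(13) = 1 + C(12) + C(11) = 1 + 465 + 287 = 753
C(14) = 1 + C(13) + C(12) = 1 + 753 + 465 = 1219
C(15) = 1 + C(14) + C(13) = 1 + 1219 + 753 = 1973
C(16) = 1 + C(15) + C(14) = 1 + 1973 + 1219 = 3193
C(17) = 1 + C(16) + C(15) = 1 + 3193 + 1973 = 5167
C(18) = 1 + C(17) + C(16) = 1 + 5167 + 3193 = 8361
C(19) = 1 + C(18) + C(17) = 1 + 8361 + 5167 = 13529
C(20) = 1 + C(19) + C(18) = 1 + 13529 + 8361 = 21891
C(21) = 1 + C(20) + C(19) = 1 + 21891 + 13529 = 35421
C(22) = 1 + C(21) + C(20) = 1 + 35421 + 21891 = 57313

57313


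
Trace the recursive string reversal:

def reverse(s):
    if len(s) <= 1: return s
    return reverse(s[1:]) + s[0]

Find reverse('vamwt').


reverse('vamwt') = reverse('amwt') + 'v'
reverse('amwt') = reverse('mwt') + 'a'
reverse('mwt') = reverse('wt') + 'm'
reverse('wt') = reverse('t') + 'w'
reverse('t') = 't'  (base case)
Concatenating: 't' + 'w' + 'm' + 'a' + 'v' = 'twmav'

twmav


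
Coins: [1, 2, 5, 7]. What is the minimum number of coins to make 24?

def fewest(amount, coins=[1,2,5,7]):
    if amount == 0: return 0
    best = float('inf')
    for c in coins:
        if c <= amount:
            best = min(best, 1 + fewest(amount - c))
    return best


Building up with DP:
fewest(0) = 0
fewest(1) = min(1+fewest(0)=1+0=1) = 1
fewest(2) = min(1+fewest(1)=1+1=2, 1+fewest(0)=1+0=1) = 1
fewest(3) = min(1+fewest(2)=1+1=2, 1+fewest(1)=1+1=2) = 2
fewest(4) = min(1+fewest(3)=1+2=3, 1+fewest(2)=1+1=2) = 2
fewest(5) = min(1+fewest(4)=1+2=3, 1+fewest(3)=1+2=3, 1+fewest(0)=1+0=1) = 1
fewest(6) = min(1+fewest(5)=1+1=2, 1+fewest(4)=1+2=3, 1+fewest(1)=1+1=2) = 2
fewest(7) = min(1+fewest(6)=1+2=3, 1+fewest(5)=1+1=2, 1+fewest(2)=1+1=2, 1+fewest(0)=1+0=1) = 1
fewest(8) = min(1+fewest(7)=1+1=2, 1+fewest(6)=1+2=3, 1+fewest(3)=1+2=3, 1+fewest(1)=1+1=2) = 2
fewest(9) = min(1+fewest(8)=1+2=3, 1+fewest(7)=1+1=2, 1+fewest(4)=1+2=3, 1+fewest(2)=1+1=2) = 2
fewest(10) = min(1+fewest(9)=1+2=3, 1+fewest(8)=1+2=3, 1+fewest(5)=1+1=2, 1+fewest(3)=1+2=3) = 2
fewest(11) = min(1+fewest(10)=1+2=3, 1+fewest(9)=1+2=3, 1+fewest(6)=1+2=3, 1+fewest(4)=1+2=3) = 3
fewest(12) = min(1+fewest(11)=1+3=4, 1+fewest(10)=1+2=3, 1+fewest(7)=1+1=2, 1+fewest(5)=1+1=2) = 2
fewest(13) = min(1+fewest(12)=1+2=3, 1+fewest(11)=1+3=4, 1+fewest(8)=1+2=3, 1+fewest(6)=1+2=3) = 3
fewest(14) = min(1+fewest(13)=1+3=4, 1+fewest(12)=1+2=3, 1+fewest(9)=1+2=3, 1+fewest(7)=1+1=2) = 2
fewest(15) = min(1+fewest(14)=1+2=3, 1+fewest(13)=1+3=4, 1+fewest(10)=1+2=3, 1+fewest(8)=1+2=3) = 3
fewest(16) = min(1+fewest(15)=1+3=4, 1+fewest(14)=1+2=3, 1+fewest(11)=1+3=4, 1+fewest(9)=1+2=3) = 3
fewest(17) = min(1+fewest(16)=1+3=4, 1+fewest(15)=1+3=4, 1+fewest(12)=1+2=3, 1+fewest(10)=1+2=3) = 3
fewest(18) = min(1+fewest(17)=1+3=4, 1+fewest(16)=1+3=4, 1+fewest(13)=1+3=4, 1+fewest(11)=1+3=4) = 4
fewest(19) = min(1+fewest(18)=1+4=5, 1+fewest(17)=1+3=4, 1+fewest(14)=1+2=3, 1+fewest(12)=1+2=3) = 3
fewest(20) = min(1+fewest(19)=1+3=4, 1+fewest(18)=1+4=5, 1+fewest(15)=1+3=4, 1+fewest(13)=1+3=4) = 4
fewest(21) = min(1+fewest(20)=1+4=5, 1+fewest(19)=1+3=4, 1+fewest(16)=1+3=4, 1+fewest(14)=1+2=3) = 3
fewest(22) = min(1+fewest(21)=1+3=4, 1+fewest(20)=1+4=5, 1+fewest(17)=1+3=4, 1+fewest(15)=1+3=4) = 4
fewest(23) = min(1+fewest(22)=1+4=5, 1+fewest(21)=1+3=4, 1+fewest(18)=1+4=5, 1+fewest(16)=1+3=4) = 4
fewest(24) = min(1+fewest(23)=1+4=5, 1+fewest(22)=1+4=5, 1+fewest(19)=1+3=4, 1+fewest(17)=1+3=4) = 4

4


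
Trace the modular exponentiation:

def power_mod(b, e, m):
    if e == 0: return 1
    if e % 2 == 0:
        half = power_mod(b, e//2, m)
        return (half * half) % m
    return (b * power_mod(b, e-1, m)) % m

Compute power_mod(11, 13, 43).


power_mod(11, 13, 43): e is odd, compute power_mod(11, 12, 43)
  power_mod(11, 12, 43): e is even, compute power_mod(11, 6, 43)
    power_mod(11, 6, 43): e is even, compute power_mod(11, 3, 43)
      power_mod(11, 3, 43): e is odd, compute power_mod(11, 2, 43)
        power_mod(11, 2, 43): e is even, compute power_mod(11, 1, 43)
          power_mod(11, 1, 43): e is odd, compute power_mod(11, 0, 43)
          power_mod(11, 0, 43) = 1
          (11 * 1) % 43 = 11
        half=11, (11*11) % 43 = 35
      (11 * 35) % 43 = 41
    half=41, (41*41) % 43 = 4
  half=4, (4*4) % 43 = 16
(11 * 16) % 43 = 4

4


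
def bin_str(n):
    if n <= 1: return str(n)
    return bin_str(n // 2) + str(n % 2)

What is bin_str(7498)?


bin_str(7498) = bin_str(3749) + '0'
bin_str(3749) = bin_str(1874) + '1'
bin_str(1874) = bin_str(937) + '0'
bin_str(937) = bin_str(468) + '1'
bin_str(468) = bin_str(234) + '0'
bin_str(234) = bin_str(117) + '0'
bin_str(117) = bin_str(58) + '1'
bin_str(58) = bin_str(29) + '0'
bin_str(29) = bin_str(14) + '1'
bin_str(14) = bin_str(7) + '0'
bin_str(7) = bin_str(3) + '1'
bin_str(3) = bin_str(1) + '1'
bin_str(1) = '1'  (base case)
Concatenating: '1' + '1' + '1' + '0' + '1' + '0' + '1' + '0' + '0' + '1' + '0' + '1' + '0' = '1110101001010'

1110101001010


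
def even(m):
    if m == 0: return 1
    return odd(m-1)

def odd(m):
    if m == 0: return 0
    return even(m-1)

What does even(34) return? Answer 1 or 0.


even(34) = odd(33)
odd(33) = even(32)
even(32) = odd(31)
odd(31) = even(30)
even(30) = odd(29)
odd(29) = even(28)
even(28) = odd(27)
odd(27) = even(26)
even(26) = odd(25)
odd(25) = even(24)
even(24) = odd(23)
odd(23) = even(22)
even(22) = odd(21)
odd(21) = even(20)
even(20) = odd(19)
odd(19) = even(18)
even(18) = odd(17)
odd(17) = even(16)
even(16) = odd(15)
odd(15) = even(14)
even(14) = odd(13)
odd(13) = even(12)
even(12) = odd(11)
odd(11) = even(10)
even(10) = odd(9)
odd(9) = even(8)
even(8) = odd(7)
odd(7) = even(6)
even(6) = odd(5)
odd(5) = even(4)
even(4) = odd(3)
odd(3) = even(2)
even(2) = odd(1)
odd(1) = even(0)
even(0) = 1  (base case)
Result: 1

1


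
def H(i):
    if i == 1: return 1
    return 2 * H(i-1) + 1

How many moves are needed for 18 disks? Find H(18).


H(18) = 2 * H(17) + 1
H(17) = 2 * H(16) + 1
H(16) = 2 * H(15) + 1
H(15) = 2 * H(14) + 1
H(14) = 2 * H(13) + 1
H(13) = 2 * H(12) + 1
H(12) = 2 * H(11) + 1
H(11) = 2 * H(10) + 1
H(10) = 2 * H(9) + 1
H(9) = 2 * H(8) + 1
H(8) = 2 * H(7) + 1
H(7) = 2 * H(6) + 1
H(6) = 2 * H(5) + 1
H(5) = 2 * H(4) + 1
H(4) = 2 * H(3) + 1
H(3) = 2 * H(2) + 1
H(2) = 2 * H(1) + 1
H(1) = 1  (base case)
H(2) = 2 * 1 + 1 = 3
H(3) = 2 * 3 + 1 = 7
H(4) = 2 * 7 + 1 = 15
H(5) = 2 * 15 + 1 = 31
H(6) = 2 * 31 + 1 = 63
H(7) = 2 * 63 + 1 = 127
H(8) = 2 * 127 + 1 = 255
H(9) = 2 * 255 + 1 = 511
H(10) = 2 * 511 + 1 = 1023
H(11) = 2 * 1023 + 1 = 2047
H(12) = 2 * 2047 + 1 = 4095
H(13) = 2 * 4095 + 1 = 8191
H(14) = 2 * 8191 + 1 = 16383
H(15) = 2 * 16383 + 1 = 32767
H(16) = 2 * 32767 + 1 = 65535
H(17) = 2 * 65535 + 1 = 131071
H(18) = 2 * 131071 + 1 = 262143

262143


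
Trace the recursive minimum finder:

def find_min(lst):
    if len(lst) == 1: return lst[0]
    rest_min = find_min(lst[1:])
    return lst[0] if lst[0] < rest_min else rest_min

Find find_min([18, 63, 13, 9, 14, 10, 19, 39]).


find_min([18, 63, 13, 9, 14, 10, 19, 39]): compare 18 with find_min([63, 13, 9, 14, 10, 19, 39])
find_min([63, 13, 9, 14, 10, 19, 39]): compare 63 with find_min([13, 9, 14, 10, 19, 39])
find_min([13, 9, 14, 10, 19, 39]): compare 13 with find_min([9, 14, 10, 19, 39])
find_min([9, 14, 10, 19, 39]): compare 9 with find_min([14, 10, 19, 39])
find_min([14, 10, 19, 39]): compare 14 with find_min([10, 19, 39])
find_min([10, 19, 39]): compare 10 with find_min([19, 39])
find_min([19, 39]): compare 19 with find_min([39])
find_min([39]) = 39  (base case)
Compare 19 with 39 -> 19
Compare 10 with 19 -> 10
Compare 14 with 10 -> 10
Compare 9 with 10 -> 9
Compare 13 with 9 -> 9
Compare 63 with 9 -> 9
Compare 18 with 9 -> 9

9


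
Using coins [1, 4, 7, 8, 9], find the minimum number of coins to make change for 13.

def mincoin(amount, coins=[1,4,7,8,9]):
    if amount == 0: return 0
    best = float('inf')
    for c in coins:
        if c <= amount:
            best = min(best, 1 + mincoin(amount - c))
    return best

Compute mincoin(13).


Building up with DP:
mincoin(0) = 0
mincoin(1) = min(1+mincoin(0)=1+0=1) = 1
mincoin(2) = min(1+mincoin(1)=1+1=2) = 2
mincoin(3) = min(1+mincoin(2)=1+2=3) = 3
mincoin(4) = min(1+mincoin(3)=1+3=4, 1+mincoin(0)=1+0=1) = 1
mincoin(5) = min(1+mincoin(4)=1+1=2, 1+mincoin(1)=1+1=2) = 2
mincoin(6) = min(1+mincoin(5)=1+2=3, 1+mincoin(2)=1+2=3) = 3
mincoin(7) = min(1+mincoin(6)=1+3=4, 1+mincoin(3)=1+3=4, 1+mincoin(0)=1+0=1) = 1
mincoin(8) = min(1+mincoin(7)=1+1=2, 1+mincoin(4)=1+1=2, 1+mincoin(1)=1+1=2, 1+mincoin(0)=1+0=1) = 1
mincoin(9) = min(1+mincoin(8)=1+1=2, 1+mincoin(5)=1+2=3, 1+mincoin(2)=1+2=3, 1+mincoin(1)=1+1=2, 1+mincoin(0)=1+0=1) = 1
mincoin(10) = min(1+mincoin(9)=1+1=2, 1+mincoin(6)=1+3=4, 1+mincoin(3)=1+3=4, 1+mincoin(2)=1+2=3, 1+mincoin(1)=1+1=2) = 2
mincoin(11) = min(1+mincoin(10)=1+2=3, 1+mincoin(7)=1+1=2, 1+mincoin(4)=1+1=2, 1+mincoin(3)=1+3=4, 1+mincoin(2)=1+2=3) = 2
mincoin(12) = min(1+mincoin(11)=1+2=3, 1+mincoin(8)=1+1=2, 1+mincoin(5)=1+2=3, 1+mincoin(4)=1+1=2, 1+mincoin(3)=1+3=4) = 2
mincoin(13) = min(1+mincoin(12)=1+2=3, 1+mincoin(9)=1+1=2, 1+mincoin(6)=1+3=4, 1+mincoin(5)=1+2=3, 1+mincoin(4)=1+1=2) = 2

2


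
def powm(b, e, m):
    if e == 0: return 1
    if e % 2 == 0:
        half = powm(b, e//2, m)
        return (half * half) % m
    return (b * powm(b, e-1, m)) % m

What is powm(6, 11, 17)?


powm(6, 11, 17): e is odd, compute powm(6, 10, 17)
  powm(6, 10, 17): e is even, compute powm(6, 5, 17)
    powm(6, 5, 17): e is odd, compute powm(6, 4, 17)
      powm(6, 4, 17): e is even, compute powm(6, 2, 17)
        powm(6, 2, 17): e is even, compute powm(6, 1, 17)
          powm(6, 1, 17): e is odd, compute powm(6, 0, 17)
          powm(6, 0, 17) = 1
          (6 * 1) % 17 = 6
        half=6, (6*6) % 17 = 2
      half=2, (2*2) % 17 = 4
    (6 * 4) % 17 = 7
  half=7, (7*7) % 17 = 15
(6 * 15) % 17 = 5

5


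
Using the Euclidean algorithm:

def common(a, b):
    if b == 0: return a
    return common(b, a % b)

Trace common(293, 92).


common(293, 92) = common(92, 17)
common(92, 17) = common(17, 7)
common(17, 7) = common(7, 3)
common(7, 3) = common(3, 1)
common(3, 1) = common(1, 0)
common(1, 0) = 1  (base case)

1


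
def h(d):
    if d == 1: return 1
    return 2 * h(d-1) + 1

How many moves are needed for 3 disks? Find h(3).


h(3) = 2 * h(2) + 1
h(2) = 2 * h(1) + 1
h(1) = 1  (base case)
h(2) = 2 * 1 + 1 = 3
h(3) = 2 * 3 + 1 = 7

7


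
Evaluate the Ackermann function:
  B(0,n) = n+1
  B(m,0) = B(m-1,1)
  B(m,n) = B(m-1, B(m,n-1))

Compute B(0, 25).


B(0, 25) = 26
Result: B(0, 25) = 26

26


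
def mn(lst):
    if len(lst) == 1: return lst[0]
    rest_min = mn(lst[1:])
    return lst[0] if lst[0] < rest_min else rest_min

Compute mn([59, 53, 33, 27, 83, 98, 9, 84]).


mn([59, 53, 33, 27, 83, 98, 9, 84]): compare 59 with mn([53, 33, 27, 83, 98, 9, 84])
mn([53, 33, 27, 83, 98, 9, 84]): compare 53 with mn([33, 27, 83, 98, 9, 84])
mn([33, 27, 83, 98, 9, 84]): compare 33 with mn([27, 83, 98, 9, 84])
mn([27, 83, 98, 9, 84]): compare 27 with mn([83, 98, 9, 84])
mn([83, 98, 9, 84]): compare 83 with mn([98, 9, 84])
mn([98, 9, 84]): compare 98 with mn([9, 84])
mn([9, 84]): compare 9 with mn([84])
mn([84]) = 84  (base case)
Compare 9 with 84 -> 9
Compare 98 with 9 -> 9
Compare 83 with 9 -> 9
Compare 27 with 9 -> 9
Compare 33 with 9 -> 9
Compare 53 with 9 -> 9
Compare 59 with 9 -> 9

9


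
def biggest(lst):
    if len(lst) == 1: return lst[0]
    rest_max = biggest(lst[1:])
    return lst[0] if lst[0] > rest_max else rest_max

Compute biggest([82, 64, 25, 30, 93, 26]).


biggest([82, 64, 25, 30, 93, 26]): compare 82 with biggest([64, 25, 30, 93, 26])
biggest([64, 25, 30, 93, 26]): compare 64 with biggest([25, 30, 93, 26])
biggest([25, 30, 93, 26]): compare 25 with biggest([30, 93, 26])
biggest([30, 93, 26]): compare 30 with biggest([93, 26])
biggest([93, 26]): compare 93 with biggest([26])
biggest([26]) = 26  (base case)
Compare 93 with 26 -> 93
Compare 30 with 93 -> 93
Compare 25 with 93 -> 93
Compare 64 with 93 -> 93
Compare 82 with 93 -> 93

93


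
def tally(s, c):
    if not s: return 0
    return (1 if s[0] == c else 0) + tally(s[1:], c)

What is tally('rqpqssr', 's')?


s[0]='r' != 's' -> 0
s[0]='q' != 's' -> 0
s[0]='p' != 's' -> 0
s[0]='q' != 's' -> 0
s[0]='s' == 's' -> 1
s[0]='s' == 's' -> 1
s[0]='r' != 's' -> 0
Sum: 0 + 0 + 0 + 0 + 1 + 1 + 0 = 2

2


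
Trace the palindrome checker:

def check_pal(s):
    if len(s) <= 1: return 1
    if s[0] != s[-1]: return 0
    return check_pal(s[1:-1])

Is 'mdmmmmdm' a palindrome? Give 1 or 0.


check_pal('mdmmmmdm'): s[0]='m' == s[-1]='m' -> check check_pal('dmmmmd')
check_pal('dmmmmd'): s[0]='d' == s[-1]='d' -> check check_pal('mmmm')
check_pal('mmmm'): s[0]='m' == s[-1]='m' -> check check_pal('mm')
check_pal('mm'): s[0]='m' == s[-1]='m' -> check check_pal('')
check_pal(''): len <= 1 -> return 1  (base case)
Result: 1 (palindrome)

1


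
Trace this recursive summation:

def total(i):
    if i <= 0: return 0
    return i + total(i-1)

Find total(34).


total(34)
= 34 + 33 + 32 + 31 + 30 + 29 + 28 + 27 + 26 + 25 + 24 + 23 + 22 + 21 + 20 + 19 + 18 + 17 + 16 + 15 + 14 + 13 + 12 + 11 + 10 + 9 + 8 + 7 + 6 + 5 + 4 + 3 + 2 + 1 + total(0)
= 34 + 33 + 32 + 31 + 30 + 29 + 28 + 27 + 26 + 25 + 24 + 23 + 22 + 21 + 20 + 19 + 18 + 17 + 16 + 15 + 14 + 13 + 12 + 11 + 10 + 9 + 8 + 7 + 6 + 5 + 4 + 3 + 2 + 1 + 0
= 595

595


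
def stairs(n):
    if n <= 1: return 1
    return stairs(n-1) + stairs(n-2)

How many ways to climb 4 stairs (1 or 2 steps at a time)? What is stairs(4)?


Building up from base cases:
stairs(0) = 1
stairs(1) = 1
stairs(2) = stairs(1) + stairs(0) = 1 + 1 = 2
stairs(3) = stairs(2) + stairs(1) = 2 + 1 = 3
stairs(4) = stairs(3) + stairs(2) = 3 + 2 = 5

5


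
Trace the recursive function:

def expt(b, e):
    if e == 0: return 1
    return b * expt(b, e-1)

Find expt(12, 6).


expt(12, 6)
= 12 * expt(12, 5)
= 12 * 12 * expt(12, 4)
= 12 * 12 * 12 * expt(12, 3)
= 12 * 12 * 12 * 12 * expt(12, 2)
= 12 * 12 * 12 * 12 * 12 * expt(12, 1)
= 12 * 12 * 12 * 12 * 12 * 12 * expt(12, 0)
= 12 * 12 * 12 * 12 * 12 * 12 * 1
= 2985984

2985984


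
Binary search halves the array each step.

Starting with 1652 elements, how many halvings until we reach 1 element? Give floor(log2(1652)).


1652 / 2 = 826
826 / 2 = 413
413 / 2 = 206
206 / 2 = 103
103 / 2 = 51
51 / 2 = 25
25 / 2 = 12
12 / 2 = 6
6 / 2 = 3
3 / 2 = 1
Reached 1 after 10 halvings

10


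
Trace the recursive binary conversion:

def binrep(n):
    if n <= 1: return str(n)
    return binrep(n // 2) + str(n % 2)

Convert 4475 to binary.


binrep(4475) = binrep(2237) + '1'
binrep(2237) = binrep(1118) + '1'
binrep(1118) = binrep(559) + '0'
binrep(559) = binrep(279) + '1'
binrep(279) = binrep(139) + '1'
binrep(139) = binrep(69) + '1'
binrep(69) = binrep(34) + '1'
binrep(34) = binrep(17) + '0'
binrep(17) = binrep(8) + '1'
binrep(8) = binrep(4) + '0'
binrep(4) = binrep(2) + '0'
binrep(2) = binrep(1) + '0'
binrep(1) = '1'  (base case)
Concatenating: '1' + '0' + '0' + '0' + '1' + '0' + '1' + '1' + '1' + '1' + '0' + '1' + '1' = '1000101111011'

1000101111011


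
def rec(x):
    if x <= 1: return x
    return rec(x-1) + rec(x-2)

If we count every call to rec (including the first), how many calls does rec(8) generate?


Let C(n) = total calls for rec(n)
C(0) = 1, C(1) = 1
C(2) = 1 + C(1) + C(0) = 1 + 1 + 1 = 3
C(3) = 1 + C(2) + C(1) = 1 + 3 + 1 = 5
C(4) = 1 + C(3) + C(2) = 1 + 5 + 3 = 9
C(5) = 1 + C(4) + C(3) = 1 + 9 + 5 = 15
C(6) = 1 + C(5) + C(4) = 1 + 15 + 9 = 25
C(7) = 1 + C(6) + C(5) = 1 + 25 + 15 = 41
C(8) = 1 + C(7) + C(6) = 1 + 41 + 25 = 67

67


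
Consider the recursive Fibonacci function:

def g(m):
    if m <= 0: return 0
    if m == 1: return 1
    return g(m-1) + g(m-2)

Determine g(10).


Computing g(10) bottom-up:
g(0) = 0
g(1) = 1
g(2) = g(1) + g(0) = 1 + 0 = 1
g(3) = g(2) + g(1) = 1 + 1 = 2
g(4) = g(3) + g(2) = 2 + 1 = 3
g(5) = g(4) + g(3) = 3 + 2 = 5
g(6) = g(5) + g(4) = 5 + 3 = 8
g(7) = g(6) + g(5) = 8 + 5 = 13
g(8) = g(7) + g(6) = 13 + 8 = 21
g(9) = g(8) + g(7) = 21 + 13 = 34
g(10) = g(9) + g(8) = 34 + 21 = 55

55


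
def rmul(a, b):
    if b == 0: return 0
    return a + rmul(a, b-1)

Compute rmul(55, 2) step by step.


rmul(55, 2) = 55 + rmul(55, 1)
rmul(55, 1) = 55 + rmul(55, 0)
rmul(55, 0) = 0  (base case)
Total: 55 + 55 + 0 = 110

110


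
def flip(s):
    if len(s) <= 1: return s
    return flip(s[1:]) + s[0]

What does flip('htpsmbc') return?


flip('htpsmbc') = flip('tpsmbc') + 'h'
flip('tpsmbc') = flip('psmbc') + 't'
flip('psmbc') = flip('smbc') + 'p'
flip('smbc') = flip('mbc') + 's'
flip('mbc') = flip('bc') + 'm'
flip('bc') = flip('c') + 'b'
flip('c') = 'c'  (base case)
Concatenating: 'c' + 'b' + 'm' + 's' + 'p' + 't' + 'h' = 'cbmspth'

cbmspth


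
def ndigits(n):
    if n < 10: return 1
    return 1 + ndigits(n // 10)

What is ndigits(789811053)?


ndigits(789811053) = 1 + ndigits(78981105)
ndigits(78981105) = 1 + ndigits(7898110)
ndigits(7898110) = 1 + ndigits(789811)
ndigits(789811) = 1 + ndigits(78981)
ndigits(78981) = 1 + ndigits(7898)
ndigits(7898) = 1 + ndigits(789)
ndigits(789) = 1 + ndigits(78)
ndigits(78) = 1 + ndigits(7)
ndigits(7) = 1  (base case: 7 < 10)
Unwinding: 1 + 1 + 1 + 1 + 1 + 1 + 1 + 1 + 1 = 9

9


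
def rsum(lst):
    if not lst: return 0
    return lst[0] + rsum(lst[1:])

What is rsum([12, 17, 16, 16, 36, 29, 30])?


rsum([12, 17, 16, 16, 36, 29, 30]) = 12 + rsum([17, 16, 16, 36, 29, 30])
rsum([17, 16, 16, 36, 29, 30]) = 17 + rsum([16, 16, 36, 29, 30])
rsum([16, 16, 36, 29, 30]) = 16 + rsum([16, 36, 29, 30])
rsum([16, 36, 29, 30]) = 16 + rsum([36, 29, 30])
rsum([36, 29, 30]) = 36 + rsum([29, 30])
rsum([29, 30]) = 29 + rsum([30])
rsum([30]) = 30 + rsum([])
rsum([]) = 0  (base case)
Total: 12 + 17 + 16 + 16 + 36 + 29 + 30 + 0 = 156

156


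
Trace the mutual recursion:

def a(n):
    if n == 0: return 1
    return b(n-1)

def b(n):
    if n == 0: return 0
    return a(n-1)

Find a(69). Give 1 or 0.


a(69) = b(68)
b(68) = a(67)
a(67) = b(66)
b(66) = a(65)
a(65) = b(64)
b(64) = a(63)
a(63) = b(62)
b(62) = a(61)
a(61) = b(60)
b(60) = a(59)
a(59) = b(58)
b(58) = a(57)
a(57) = b(56)
b(56) = a(55)
a(55) = b(54)
b(54) = a(53)
a(53) = b(52)
b(52) = a(51)
a(51) = b(50)
b(50) = a(49)
a(49) = b(48)
b(48) = a(47)
a(47) = b(46)
b(46) = a(45)
a(45) = b(44)
b(44) = a(43)
a(43) = b(42)
b(42) = a(41)
a(41) = b(40)
b(40) = a(39)
a(39) = b(38)
b(38) = a(37)
a(37) = b(36)
b(36) = a(35)
a(35) = b(34)
b(34) = a(33)
a(33) = b(32)
b(32) = a(31)
a(31) = b(30)
b(30) = a(29)
a(29) = b(28)
b(28) = a(27)
a(27) = b(26)
b(26) = a(25)
a(25) = b(24)
b(24) = a(23)
a(23) = b(22)
b(22) = a(21)
a(21) = b(20)
b(20) = a(19)
a(19) = b(18)
b(18) = a(17)
a(17) = b(16)
b(16) = a(15)
a(15) = b(14)
b(14) = a(13)
a(13) = b(12)
b(12) = a(11)
a(11) = b(10)
b(10) = a(9)
a(9) = b(8)
b(8) = a(7)
a(7) = b(6)
b(6) = a(5)
a(5) = b(4)
b(4) = a(3)
a(3) = b(2)
b(2) = a(1)
a(1) = b(0)
b(0) = 0  (base case)
Result: 0

0


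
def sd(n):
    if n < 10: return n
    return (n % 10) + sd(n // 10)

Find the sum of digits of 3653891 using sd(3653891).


sd(3653891) = 1 + sd(365389)
sd(365389) = 9 + sd(36538)
sd(36538) = 8 + sd(3653)
sd(3653) = 3 + sd(365)
sd(365) = 5 + sd(36)
sd(36) = 6 + sd(3)
sd(3) = 3  (base case)
Total: 1 + 9 + 8 + 3 + 5 + 6 + 3 = 35

35


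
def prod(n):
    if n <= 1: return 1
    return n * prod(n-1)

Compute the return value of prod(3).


prod(3)
= 3 * prod(2)
= 3 * 2 * prod(1)
= 3 * 2 * 1
= 6

6


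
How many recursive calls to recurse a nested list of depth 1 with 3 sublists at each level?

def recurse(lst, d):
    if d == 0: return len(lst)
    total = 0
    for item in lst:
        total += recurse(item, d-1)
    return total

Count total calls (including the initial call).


At depth 0 (root): 1 call
At depth 1: each of 1 parents calls recurse on 3 children = 3 calls
Total: 1 + 3 = 4

4


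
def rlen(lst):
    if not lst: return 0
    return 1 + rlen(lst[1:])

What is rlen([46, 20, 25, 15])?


rlen([46, 20, 25, 15]) = 1 + rlen([20, 25, 15])
rlen([20, 25, 15]) = 1 + rlen([25, 15])
rlen([25, 15]) = 1 + rlen([15])
rlen([15]) = 1 + rlen([])
rlen([]) = 0  (base case)
Unwinding: 1 + 1 + 1 + 1 + 0 = 4

4


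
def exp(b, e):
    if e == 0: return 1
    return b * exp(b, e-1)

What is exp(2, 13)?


exp(2, 13)
= 2 * exp(2, 12)
= 2 * 2 * exp(2, 11)
= 2 * 2 * 2 * exp(2, 10)
= 2 * 2 * 2 * 2 * exp(2, 9)
= 2 * 2 * 2 * 2 * 2 * exp(2, 8)
= 2 * 2 * 2 * 2 * 2 * 2 * exp(2, 7)
= 2 * 2 * 2 * 2 * 2 * 2 * 2 * exp(2, 6)
= 2 * 2 * 2 * 2 * 2 * 2 * 2 * 2 * exp(2, 5)
= 2 * 2 * 2 * 2 * 2 * 2 * 2 * 2 * 2 * exp(2, 4)
= 2 * 2 * 2 * 2 * 2 * 2 * 2 * 2 * 2 * 2 * exp(2, 3)
= 2 * 2 * 2 * 2 * 2 * 2 * 2 * 2 * 2 * 2 * 2 * exp(2, 2)
= 2 * 2 * 2 * 2 * 2 * 2 * 2 * 2 * 2 * 2 * 2 * 2 * exp(2, 1)
= 2 * 2 * 2 * 2 * 2 * 2 * 2 * 2 * 2 * 2 * 2 * 2 * 2 * exp(2, 0)
= 2 * 2 * 2 * 2 * 2 * 2 * 2 * 2 * 2 * 2 * 2 * 2 * 2 * 1
= 8192

8192


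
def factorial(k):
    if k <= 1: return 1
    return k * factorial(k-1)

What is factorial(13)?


factorial(13)
= 13 * factorial(12)
= 13 * 12 * factorial(11)
= 13 * 12 * 11 * factorial(10)
= 13 * 12 * 11 * 10 * factorial(9)
= 13 * 12 * 11 * 10 * 9 * factorial(8)
= 13 * 12 * 11 * 10 * 9 * 8 * factorial(7)
= 13 * 12 * 11 * 10 * 9 * 8 * 7 * factorial(6)
= 13 * 12 * 11 * 10 * 9 * 8 * 7 * 6 * factorial(5)
= 13 * 12 * 11 * 10 * 9 * 8 * 7 * 6 * 5 * factorial(4)
= 13 * 12 * 11 * 10 * 9 * 8 * 7 * 6 * 5 * 4 * factorial(3)
= 13 * 12 * 11 * 10 * 9 * 8 * 7 * 6 * 5 * 4 * 3 * factorial(2)
= 13 * 12 * 11 * 10 * 9 * 8 * 7 * 6 * 5 * 4 * 3 * 2 * factorial(1)
= 13 * 12 * 11 * 10 * 9 * 8 * 7 * 6 * 5 * 4 * 3 * 2 * 1
= 6227020800

6227020800


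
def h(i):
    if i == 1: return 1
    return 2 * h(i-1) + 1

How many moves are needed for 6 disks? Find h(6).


h(6) = 2 * h(5) + 1
h(5) = 2 * h(4) + 1
h(4) = 2 * h(3) + 1
h(3) = 2 * h(2) + 1
h(2) = 2 * h(1) + 1
h(1) = 1  (base case)
h(2) = 2 * 1 + 1 = 3
h(3) = 2 * 3 + 1 = 7
h(4) = 2 * 7 + 1 = 15
h(5) = 2 * 15 + 1 = 31
h(6) = 2 * 31 + 1 = 63

63


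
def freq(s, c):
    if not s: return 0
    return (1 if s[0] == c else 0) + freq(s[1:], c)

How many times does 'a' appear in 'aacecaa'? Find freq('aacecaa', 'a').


s[0]='a' == 'a' -> 1
s[0]='a' == 'a' -> 1
s[0]='c' != 'a' -> 0
s[0]='e' != 'a' -> 0
s[0]='c' != 'a' -> 0
s[0]='a' == 'a' -> 1
s[0]='a' == 'a' -> 1
Sum: 1 + 1 + 0 + 0 + 0 + 1 + 1 = 4

4


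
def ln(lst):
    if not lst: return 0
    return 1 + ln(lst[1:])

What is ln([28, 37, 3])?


ln([28, 37, 3]) = 1 + ln([37, 3])
ln([37, 3]) = 1 + ln([3])
ln([3]) = 1 + ln([])
ln([]) = 0  (base case)
Unwinding: 1 + 1 + 1 + 0 = 3

3


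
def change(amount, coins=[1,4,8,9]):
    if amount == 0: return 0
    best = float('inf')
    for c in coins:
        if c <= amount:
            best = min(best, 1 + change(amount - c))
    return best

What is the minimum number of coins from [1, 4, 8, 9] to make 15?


Building up with DP:
change(0) = 0
change(1) = min(1+change(0)=1+0=1) = 1
change(2) = min(1+change(1)=1+1=2) = 2
change(3) = min(1+change(2)=1+2=3) = 3
change(4) = min(1+change(3)=1+3=4, 1+change(0)=1+0=1) = 1
change(5) = min(1+change(4)=1+1=2, 1+change(1)=1+1=2) = 2
change(6) = min(1+change(5)=1+2=3, 1+change(2)=1+2=3) = 3
change(7) = min(1+change(6)=1+3=4, 1+change(3)=1+3=4) = 4
change(8) = min(1+change(7)=1+4=5, 1+change(4)=1+1=2, 1+change(0)=1+0=1) = 1
change(9) = min(1+change(8)=1+1=2, 1+change(5)=1+2=3, 1+change(1)=1+1=2, 1+change(0)=1+0=1) = 1
change(10) = min(1+change(9)=1+1=2, 1+change(6)=1+3=4, 1+change(2)=1+2=3, 1+change(1)=1+1=2) = 2
change(11) = min(1+change(10)=1+2=3, 1+change(7)=1+4=5, 1+change(3)=1+3=4, 1+change(2)=1+2=3) = 3
change(12) = min(1+change(11)=1+3=4, 1+change(8)=1+1=2, 1+change(4)=1+1=2, 1+change(3)=1+3=4) = 2
change(13) = min(1+change(12)=1+2=3, 1+change(9)=1+1=2, 1+change(5)=1+2=3, 1+change(4)=1+1=2) = 2
change(14) = min(1+change(13)=1+2=3, 1+change(10)=1+2=3, 1+change(6)=1+3=4, 1+change(5)=1+2=3) = 3
change(15) = min(1+change(14)=1+3=4, 1+change(11)=1+3=4, 1+change(7)=1+4=5, 1+change(6)=1+3=4) = 4

4


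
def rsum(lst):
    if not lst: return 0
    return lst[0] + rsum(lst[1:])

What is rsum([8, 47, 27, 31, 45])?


rsum([8, 47, 27, 31, 45]) = 8 + rsum([47, 27, 31, 45])
rsum([47, 27, 31, 45]) = 47 + rsum([27, 31, 45])
rsum([27, 31, 45]) = 27 + rsum([31, 45])
rsum([31, 45]) = 31 + rsum([45])
rsum([45]) = 45 + rsum([])
rsum([]) = 0  (base case)
Total: 8 + 47 + 27 + 31 + 45 + 0 = 158

158


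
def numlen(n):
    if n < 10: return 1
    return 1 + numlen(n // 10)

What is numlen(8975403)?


numlen(8975403) = 1 + numlen(897540)
numlen(897540) = 1 + numlen(89754)
numlen(89754) = 1 + numlen(8975)
numlen(8975) = 1 + numlen(897)
numlen(897) = 1 + numlen(89)
numlen(89) = 1 + numlen(8)
numlen(8) = 1  (base case: 8 < 10)
Unwinding: 1 + 1 + 1 + 1 + 1 + 1 + 1 = 7

7


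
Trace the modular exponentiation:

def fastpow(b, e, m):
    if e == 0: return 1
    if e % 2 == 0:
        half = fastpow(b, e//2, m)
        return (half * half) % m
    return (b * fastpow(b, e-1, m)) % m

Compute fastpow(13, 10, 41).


fastpow(13, 10, 41): e is even, compute fastpow(13, 5, 41)
  fastpow(13, 5, 41): e is odd, compute fastpow(13, 4, 41)
    fastpow(13, 4, 41): e is even, compute fastpow(13, 2, 41)
      fastpow(13, 2, 41): e is even, compute fastpow(13, 1, 41)
        fastpow(13, 1, 41): e is odd, compute fastpow(13, 0, 41)
          fastpow(13, 0, 41) = 1
        (13 * 1) % 41 = 13
      half=13, (13*13) % 41 = 5
    half=5, (5*5) % 41 = 25
  (13 * 25) % 41 = 38
half=38, (38*38) % 41 = 9

9


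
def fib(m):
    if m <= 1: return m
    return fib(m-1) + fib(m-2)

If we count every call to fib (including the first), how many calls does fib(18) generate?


Let C(n) = total calls for fib(n)
C(0) = 1, C(1) = 1
C(2) = 1 + C(1) + C(0) = 1 + 1 + 1 = 3
C(3) = 1 + C(2) + C(1) = 1 + 3 + 1 = 5
C(4) = 1 + C(3) + C(2) = 1 + 5 + 3 = 9
C(5) = 1 + C(4) + C(3) = 1 + 9 + 5 = 15
C(6) = 1 + C(5) + C(4) = 1 + 15 + 9 = 25
C(7) = 1 + C(6) + C(5) = 1 + 25 + 15 = 41
C(8) = 1 + C(7) + C(6) = 1 + 41 + 25 = 67
C(9) = 1 + C(8) + C(7) = 1 + 67 + 41 = 109
C(10) = 1 + C(9) + C(8) = 1 + 109 + 67 = 177
C(11) = 1 + C(10) + C(9) = 1 + 177 + 109 = 287
C(12) = 1 + C(11) + C(10) = 1 + 287 + 177 = 465
C(13) = 1 + C(12) + C(11) = 1 + 465 + 287 = 753
C(14) = 1 + C(13) + C(12) = 1 + 753 + 465 = 1219
C(15) = 1 + C(14) + C(13) = 1 + 1219 + 753 = 1973
C(16) = 1 + C(15) + C(14) = 1 + 1973 + 1219 = 3193
C(17) = 1 + C(16) + C(15) = 1 + 3193 + 1973 = 5167
C(18) = 1 + C(17) + C(16) = 1 + 5167 + 3193 = 8361

8361


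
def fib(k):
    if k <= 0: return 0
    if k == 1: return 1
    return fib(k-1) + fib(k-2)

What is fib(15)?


Computing fib(15) bottom-up:
fib(0) = 0
fib(1) = 1
fib(2) = fib(1) + fib(0) = 1 + 0 = 1
fib(3) = fib(2) + fib(1) = 1 + 1 = 2
fib(4) = fib(3) + fib(2) = 2 + 1 = 3
fib(5) = fib(4) + fib(3) = 3 + 2 = 5
fib(6) = fib(5) + fib(4) = 5 + 3 = 8
fib(7) = fib(6) + fib(5) = 8 + 5 = 13
fib(8) = fib(7) + fib(6) = 13 + 8 = 21
fib(9) = fib(8) + fib(7) = 21 + 13 = 34
fib(10) = fib(9) + fib(8) = 34 + 21 = 55
fib(11) = fib(10) + fib(9) = 55 + 34 = 89
fib(12) = fib(11) + fib(10) = 89 + 55 = 144
fib(13) = fib(12) + fib(11) = 144 + 89 = 233
fib(14) = fib(13) + fib(12) = 233 + 144 = 377
fib(15) = fib(14) + fib(13) = 377 + 233 = 610

610


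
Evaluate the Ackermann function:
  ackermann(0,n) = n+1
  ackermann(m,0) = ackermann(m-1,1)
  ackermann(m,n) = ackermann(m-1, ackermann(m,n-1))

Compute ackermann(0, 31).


ackermann(0, 31) = 32
Result: ackermann(0, 31) = 32

32


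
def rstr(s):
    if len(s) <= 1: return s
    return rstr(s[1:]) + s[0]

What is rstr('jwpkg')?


rstr('jwpkg') = rstr('wpkg') + 'j'
rstr('wpkg') = rstr('pkg') + 'w'
rstr('pkg') = rstr('kg') + 'p'
rstr('kg') = rstr('g') + 'k'
rstr('g') = 'g'  (base case)
Concatenating: 'g' + 'k' + 'p' + 'w' + 'j' = 'gkpwj'

gkpwj


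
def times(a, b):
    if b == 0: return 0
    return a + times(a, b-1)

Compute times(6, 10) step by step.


times(6, 10) = 6 + times(6, 9)
times(6, 9) = 6 + times(6, 8)
times(6, 8) = 6 + times(6, 7)
times(6, 7) = 6 + times(6, 6)
times(6, 6) = 6 + times(6, 5)
times(6, 5) = 6 + times(6, 4)
times(6, 4) = 6 + times(6, 3)
times(6, 3) = 6 + times(6, 2)
times(6, 2) = 6 + times(6, 1)
times(6, 1) = 6 + times(6, 0)
times(6, 0) = 0  (base case)
Total: 6 + 6 + 6 + 6 + 6 + 6 + 6 + 6 + 6 + 6 + 0 = 60

60


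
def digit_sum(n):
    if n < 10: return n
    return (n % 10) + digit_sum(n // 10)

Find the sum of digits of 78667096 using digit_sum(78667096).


digit_sum(78667096) = 6 + digit_sum(7866709)
digit_sum(7866709) = 9 + digit_sum(786670)
digit_sum(786670) = 0 + digit_sum(78667)
digit_sum(78667) = 7 + digit_sum(7866)
digit_sum(7866) = 6 + digit_sum(786)
digit_sum(786) = 6 + digit_sum(78)
digit_sum(78) = 8 + digit_sum(7)
digit_sum(7) = 7  (base case)
Total: 6 + 9 + 0 + 7 + 6 + 6 + 8 + 7 = 49

49


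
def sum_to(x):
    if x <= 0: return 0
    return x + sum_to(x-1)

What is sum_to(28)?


sum_to(28)
= 28 + 27 + 26 + 25 + 24 + 23 + 22 + 21 + 20 + 19 + 18 + 17 + 16 + 15 + 14 + 13 + 12 + 11 + 10 + 9 + 8 + 7 + 6 + 5 + 4 + 3 + 2 + 1 + sum_to(0)
= 28 + 27 + 26 + 25 + 24 + 23 + 22 + 21 + 20 + 19 + 18 + 17 + 16 + 15 + 14 + 13 + 12 + 11 + 10 + 9 + 8 + 7 + 6 + 5 + 4 + 3 + 2 + 1 + 0
= 406

406


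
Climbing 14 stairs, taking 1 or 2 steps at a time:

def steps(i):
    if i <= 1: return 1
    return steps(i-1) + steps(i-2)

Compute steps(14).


Building up from base cases:
steps(0) = 1
steps(1) = 1
steps(2) = steps(1) + steps(0) = 1 + 1 = 2
steps(3) = steps(2) + steps(1) = 2 + 1 = 3
steps(4) = steps(3) + steps(2) = 3 + 2 = 5
steps(5) = steps(4) + steps(3) = 5 + 3 = 8
steps(6) = steps(5) + steps(4) = 8 + 5 = 13
steps(7) = steps(6) + steps(5) = 13 + 8 = 21
steps(8) = steps(7) + steps(6) = 21 + 13 = 34
steps(9) = steps(8) + steps(7) = 34 + 21 = 55
steps(10) = steps(9) + steps(8) = 55 + 34 = 89
steps(11) = steps(10) + steps(9) = 89 + 55 = 144
steps(12) = steps(11) + steps(10) = 144 + 89 = 233
steps(13) = steps(12) + steps(11) = 233 + 144 = 377
steps(14) = steps(13) + steps(12) = 377 + 233 = 610

610


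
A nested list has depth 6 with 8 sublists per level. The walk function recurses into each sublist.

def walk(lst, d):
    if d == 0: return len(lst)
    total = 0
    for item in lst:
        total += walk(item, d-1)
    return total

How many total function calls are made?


At depth 0 (root): 1 call
At depth 1: each of 1 parents calls walk on 8 children = 8 calls
At depth 2: each of 8 parents calls walk on 8 children = 64 calls
At depth 3: each of 64 parents calls walk on 8 children = 512 calls
At depth 4: each of 512 parents calls walk on 8 children = 4096 calls
At depth 5: each of 4096 parents calls walk on 8 children = 32768 calls
At depth 6: each of 32768 parents calls walk on 8 children = 262144 calls
Total: 1 + 8 + 64 + 512 + 4096 + 32768 + 262144 = 299593

299593
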